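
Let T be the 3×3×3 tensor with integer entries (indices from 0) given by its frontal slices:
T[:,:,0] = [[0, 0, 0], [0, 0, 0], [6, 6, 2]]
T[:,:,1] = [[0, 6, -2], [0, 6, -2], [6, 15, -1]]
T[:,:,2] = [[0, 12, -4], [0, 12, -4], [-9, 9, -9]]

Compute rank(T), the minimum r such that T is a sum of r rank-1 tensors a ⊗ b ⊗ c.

Lower bound: the mode-2 unfolding of T (rows indexed by j, columns by (i,k) = (0,0), (0,1), (0,2), (1,0), (1,1), (1,2), (2,0), (2,1), (2,2)) is [[0, 0, 0, 0, 0, 0, 6, 6, -9], [0, 6, 12, 0, 6, 12, 6, 15, 9], [0, -2, -4, 0, -2, -4, 2, -1, -9]].
There the 2×2 minor on rows j ∈ {0, 1}, columns (i,k) ∈ {(0,1), (2,0)} is det [[0, 6], [6, 6]] = -36 ≠ 0, so this unfolding has rank ≥ 2; CP rank is at least every unfolding rank, so rank(T) ≥ 2. (Unfolding ranks only ever bound the CP rank from below — rank(T) can be strictly larger than all of them — so the matching upper bound has to come from an explicit 2-term decomposition.)
Upper bound — finding two terms. Write S_k = T[:,:,k] for the frontal slices: S₀ = [[0, 0, 0], [0, 0, 0], [6, 6, 2]], S₁ = [[0, 6, -2], [0, 6, -2], [6, 15, -1]], S₂ = [[0, 12, -4], [0, 12, -4], [-9, 9, -9]].
If T = a₁ ⊗ b₁ ⊗ c₁ + a₂ ⊗ b₂ ⊗ c₂ then each S_k = c₁[k]·a₁b₁ᵀ + c₂[k]·a₂b₂ᵀ. S₀ and S₁ are linearly independent, so a₁b₁ᵀ and a₂b₂ᵀ must span the same plane of matrices: they are the rank-1 matrices of the form x·S₀ + y·S₁.
The 2×2 minor of x·S₀ + y·S₁ on rows {0,2}, columns {0,1} is −36·xy − 36·y² = (-36)·(y)(x + y), vanishing at (x:y) = (1:0) and (1:-1).
M₁ = S₀ = [[0, 0, 0], [0, 0, 0], [6, 6, 2]] = 2·[0, 0, 1][3, 3, 1]ᵀ and M₂ = S₀ − S₁ = [[0, -6, 2], [0, -6, 2], [0, -9, 3]] = −[2, 2, 3][0, 3, -1]ᵀ, so take a₁ = [0, 0, 1], b₁ = [3, 3, 1], a₂ = [2, 2, 3], b₂ = [0, 3, -1].
Each slice is an integer combination of E₁ = a₁b₁ᵀ and E₂ = a₂b₂ᵀ: S₀ = 2·E₁, S₁ = 2·E₁ + E₂, S₂ = −3·E₁ + 2·E₂; reading off coefficients, c₁ = [2, 2, -3] and c₂ = [0, 1, 2].
Hence T = [0, 0, 1] ⊗ [3, 3, 1] ⊗ [2, 2, -3] + [2, 2, 3] ⊗ [0, 3, -1] ⊗ [0, 1, 2], so rank(T) ≤ 2.
These bounds meet, so rank(T) = 2.

2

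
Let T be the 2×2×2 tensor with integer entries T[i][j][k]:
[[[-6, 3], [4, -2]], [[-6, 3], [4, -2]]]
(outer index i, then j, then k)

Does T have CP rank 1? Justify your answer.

Yes

If T = a (x) b (x) c then every fibre of T is a multiple of the corresponding factor, so read the factors off the fibres through the nonzero entry T[0,0,0] = -6.
The mode-1 fibre T[:,0,0] = [-6, -6] gives a = [1, 1] (primitive direction); the mode-2 fibre T[0,:,0] = [-6, 4] gives b = [3, -2]; then c[k] = T[0,0,k] / (a[0]·b[0]) = [-6, 3] / 3 = [-2, 1].
Expanding [1, 1] (x) [3, -2] (x) [-2, 1] reproduces all 8 entries of T, so T = [1, 1] (x) [3, -2] (x) [-2, 1] and rank(T) ≤ 1.
Equivalently every frontal slice T[:,:,k] is c[k] times the rank-1 matrix [1, 1] (x) [3, -2]. So T has rank 1 (it is nonzero).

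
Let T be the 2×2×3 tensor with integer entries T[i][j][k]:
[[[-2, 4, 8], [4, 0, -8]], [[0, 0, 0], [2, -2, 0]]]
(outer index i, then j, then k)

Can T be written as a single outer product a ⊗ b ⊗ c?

No

The mode-3 unfolding of T (rows indexed by k, columns by (i,j) = (0,0), (0,1), (1,0), (1,1)) is [[-2, 4, 0, 2], [4, 0, 0, -2], [8, -8, 0, 0]].
There the 3×3 minor on rows k ∈ {0, 1, 2}, columns (i,j) ∈ {(0,0), (0,1), (1,1)} is det [[-2, 4, 2], [4, 0, -2], [8, -8, 0]] = -96 ≠ 0, so this unfolding has rank ≥ 3; CP rank is at least every unfolding rank, so rank(T) ≥ 3.
In particular rank(T) ≥ 3 > 1, so T is not rank-1.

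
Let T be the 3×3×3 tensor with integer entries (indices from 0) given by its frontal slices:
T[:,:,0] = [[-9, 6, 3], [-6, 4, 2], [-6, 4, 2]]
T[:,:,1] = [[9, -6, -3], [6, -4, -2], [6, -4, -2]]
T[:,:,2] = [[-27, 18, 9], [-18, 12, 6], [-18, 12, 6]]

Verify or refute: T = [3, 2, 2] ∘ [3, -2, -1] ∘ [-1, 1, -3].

Yes

Reconstruct entrywise from the claimed factors. For example, T[0,0,0] = -9 and Σₗ aₗ[0]bₗ[0]cₗ[0] = (3)·(3)·(-1) = -9; checking all 27 entries, every one matches. The claim holds.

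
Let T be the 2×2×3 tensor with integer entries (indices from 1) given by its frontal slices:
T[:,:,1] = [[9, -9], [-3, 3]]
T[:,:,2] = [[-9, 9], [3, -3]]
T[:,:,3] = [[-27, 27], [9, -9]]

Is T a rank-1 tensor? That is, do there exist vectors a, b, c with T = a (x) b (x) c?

Yes

If T = a (x) b (x) c then every fibre of T is a multiple of the corresponding factor, so read the factors off the fibres through the nonzero entry T[1,1,1] = 9.
The mode-1 fibre T[:,1,1] = [9, -3] gives a = [3, -1] (primitive direction); the mode-2 fibre T[1,:,1] = [9, -9] gives b = [1, -1]; then c[k] = T[1,1,k] / (a[1]·b[1]) = [9, -9, -27] / 3 = [3, -3, -9].
Expanding [3, -1] (x) [1, -1] (x) [3, -3, -9] reproduces all 12 entries of T, so T = [3, -1] (x) [1, -1] (x) [3, -3, -9] and rank(T) ≤ 1.
Equivalently every frontal slice T[:,:,k] is c[k] times the rank-1 matrix [3, -1] (x) [1, -1]. So T has rank 1 (it is nonzero).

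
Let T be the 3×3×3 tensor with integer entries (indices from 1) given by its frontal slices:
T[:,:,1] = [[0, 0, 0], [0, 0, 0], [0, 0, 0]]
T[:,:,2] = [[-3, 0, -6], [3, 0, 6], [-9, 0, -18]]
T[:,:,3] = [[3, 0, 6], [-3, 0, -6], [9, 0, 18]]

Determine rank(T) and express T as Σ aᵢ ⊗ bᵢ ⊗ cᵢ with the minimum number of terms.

rank(T) = 1

Lower bound: T ≠ 0 (e.g. T[1,1,2] = -3), so rank(T) ≥ 1.
Upper bound: the mode-1 fibre T[:,1,2] = [-3, 3, -9] gives a = [1, -1, 3] (primitive direction); the mode-2 fibre T[1,:,2] = [-3, 0, -6] gives b = [1, 0, 2]; then c[k] = T[1,1,k] / (a[1]·b[1]) = [0, -3, 3] / 1 = [0, -3, 3].
Expanding [1, -1, 3] ⊗ [1, 0, 2] ⊗ [0, -3, 3] reproduces all 27 entries of T, so T = [1, -1, 3] ⊗ [1, 0, 2] ⊗ [0, -3, 3] and rank(T) ≤ 1.
These bounds meet, so rank(T) = 1.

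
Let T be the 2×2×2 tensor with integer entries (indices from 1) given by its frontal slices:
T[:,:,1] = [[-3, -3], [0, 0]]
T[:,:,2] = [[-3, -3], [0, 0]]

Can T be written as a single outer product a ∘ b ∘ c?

If T = a ∘ b ∘ c then every fibre of T is a multiple of the corresponding factor, so read the factors off the fibres through the nonzero entry T[1,1,1] = -3.
The mode-1 fibre T[:,1,1] = [-3, 0] gives a = [1, 0] (primitive direction); the mode-2 fibre T[1,:,1] = [-3, -3] gives b = [1, 1]; then c[k] = T[1,1,k] / (a[1]·b[1]) = [-3, -3] / 1 = [-3, -3].
Expanding [1, 0] ∘ [1, 1] ∘ [-3, -3] reproduces all 8 entries of T, so T = [1, 0] ∘ [1, 1] ∘ [-3, -3] and rank(T) ≤ 1.
Equivalently every frontal slice T[:,:,k] is c[k] times the rank-1 matrix [1, 0] ∘ [1, 1]. So T has rank 1 (it is nonzero).

Yes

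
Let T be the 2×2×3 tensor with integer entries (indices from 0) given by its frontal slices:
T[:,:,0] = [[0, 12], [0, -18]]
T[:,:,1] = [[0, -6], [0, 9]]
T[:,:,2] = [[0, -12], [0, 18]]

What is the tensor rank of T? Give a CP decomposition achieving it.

rank(T) = 1

Lower bound: T ≠ 0 (e.g. T[0,1,0] = 12), so rank(T) ≥ 1.
Upper bound: if T = a ⊗ b ⊗ c then every fibre of T is a multiple of the corresponding factor, so read the factors off the fibres through the nonzero entry T[0,1,0] = 12.
The mode-1 fibre T[:,1,0] = [12, -18] gives a = (2, -3) (primitive direction); the mode-2 fibre T[0,:,0] = [0, 12] gives b = (0, 1); then c[k] = T[0,1,k] / (a[0]·b[1]) = [12, -6, -12] / 2 = (6, -3, -6).
Expanding (2, -3) ⊗ (0, 1) ⊗ (6, -3, -6) reproduces all 12 entries of T, so T = (2, -3) ⊗ (0, 1) ⊗ (6, -3, -6) and rank(T) ≤ 1.
These bounds meet, so rank(T) = 1.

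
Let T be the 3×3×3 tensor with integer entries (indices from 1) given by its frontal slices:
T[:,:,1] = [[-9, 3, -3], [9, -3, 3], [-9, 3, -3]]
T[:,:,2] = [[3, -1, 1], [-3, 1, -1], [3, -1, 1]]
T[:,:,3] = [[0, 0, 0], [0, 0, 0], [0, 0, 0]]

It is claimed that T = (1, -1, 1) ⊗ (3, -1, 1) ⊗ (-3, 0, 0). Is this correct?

No

Reconstruct entry (1,1,2) from the claimed factors: Σₗ aₗ[1]bₗ[1]cₗ[2] = (1)·(3)·(0) = 0, but T[1,1,2] = 3. The claim is false.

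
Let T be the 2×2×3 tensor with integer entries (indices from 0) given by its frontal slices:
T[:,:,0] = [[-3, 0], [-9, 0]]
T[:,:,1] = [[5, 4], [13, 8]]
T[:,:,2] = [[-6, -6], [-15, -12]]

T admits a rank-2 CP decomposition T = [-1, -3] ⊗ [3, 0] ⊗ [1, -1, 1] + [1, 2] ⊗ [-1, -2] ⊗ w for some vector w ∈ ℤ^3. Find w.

Subtract the known terms from T to get the rank-1 residual R = [1, 2] ⊗ [-1, -2] ⊗ w, so R[i,j,k] = a[i]·b[j]·w[k]. Pick indices with nonzero a[0]·b[0] = (1)·(-1) = -1. Only the fibre through (0,0,·) is needed: R[0,0,:] = T[0,0,:] − Σₗ aₗ[0]bₗ[0]cₗ = [-3, 5, -6] − (-1)·(3)·[1, -1, 1] = [0, 2, -3]. Then w[k] = R[0,0,k] / -1 for each k, giving w = [0, 2, -3] / -1 = [0, -2, 3].

w = [0, -2, 3]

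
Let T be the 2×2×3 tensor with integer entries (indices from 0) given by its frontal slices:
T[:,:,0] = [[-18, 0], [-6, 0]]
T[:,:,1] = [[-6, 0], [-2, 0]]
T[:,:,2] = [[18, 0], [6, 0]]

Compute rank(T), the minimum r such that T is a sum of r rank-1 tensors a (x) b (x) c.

Lower bound: T ≠ 0 (e.g. T[0,0,0] = -18), so rank(T) ≥ 1.
Upper bound: if T = a (x) b (x) c then every fibre of T is a multiple of the corresponding factor, so read the factors off the fibres through the nonzero entry T[0,0,0] = -18.
The mode-1 fibre T[:,0,0] = [-18, -6] gives a = (3, 1) (primitive direction); the mode-2 fibre T[0,:,0] = [-18, 0] gives b = (1, 0); then c[k] = T[0,0,k] / (a[0]·b[0]) = [-18, -6, 18] / 3 = (-6, -2, 6).
Expanding (3, 1) (x) (1, 0) (x) (-6, -2, 6) reproduces all 12 entries of T, so T = (3, 1) (x) (1, 0) (x) (-6, -2, 6) and rank(T) ≤ 1.
These bounds meet, so rank(T) = 1.
Check entry T[0,1,1] = 0: (3)·(0)·(-2) = 0.

1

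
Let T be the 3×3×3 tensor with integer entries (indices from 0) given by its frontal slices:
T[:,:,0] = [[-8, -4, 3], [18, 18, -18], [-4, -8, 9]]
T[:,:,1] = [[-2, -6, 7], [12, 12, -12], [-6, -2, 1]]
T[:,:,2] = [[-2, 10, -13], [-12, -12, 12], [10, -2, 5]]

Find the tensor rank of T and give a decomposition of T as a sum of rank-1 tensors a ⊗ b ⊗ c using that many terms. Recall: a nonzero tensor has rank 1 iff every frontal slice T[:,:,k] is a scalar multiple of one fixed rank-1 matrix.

rank(T) = 2

Lower bound: the mode-3 unfolding of T (rows indexed by k, columns by (i,j) = (0,0), (0,1), (0,2), (1,0), (1,1), (1,2), (2,0), (2,1), (2,2)) is [[-8, -4, 3, 18, 18, -18, -4, -8, 9], [-2, -6, 7, 12, 12, -12, -6, -2, 1], [-2, 10, -13, -12, -12, 12, 10, -2, 5]].
There the 2×2 minor on rows k ∈ {0, 1}, columns (i,j) ∈ {(0,0), (0,1)} is det [[-8, -4], [-2, -6]] = 40 ≠ 0, so this unfolding has rank ≥ 2; CP rank is at least every unfolding rank, so rank(T) ≥ 2. (Flattening ranks never certify an upper bound on CP rank; for that we must actually write T with 2 rank-1 terms.)
Upper bound — finding two terms. Write S_k = T[:,:,k] for the frontal slices: S₀ = [[-8, -4, 3], [18, 18, -18], [-4, -8, 9]], S₁ = [[-2, -6, 7], [12, 12, -12], [-6, -2, 1]], S₂ = [[-2, 10, -13], [-12, -12, 12], [10, -2, 5]].
If T = a₁ ⊗ b₁ ⊗ c₁ + a₂ ⊗ b₂ ⊗ c₂ then each S_k = c₁[k]·a₁b₁ᵀ + c₂[k]·a₂b₂ᵀ. S₀ and S₁ are linearly independent, so a₁b₁ᵀ and a₂b₂ᵀ must span the same plane of matrices: they are the rank-1 matrices of the form x·S₀ + y·S₁.
The 2×2 minor of x·S₀ + y·S₁ on rows {0,1}, columns {0,1} is −72·x² + 24·xy + 48·y² = (-24)·(3·x + 2·y)(x − y), vanishing at (x:y) = (2:-3) and (1:1).
M₁ = 2·S₀ − 3·S₁ = [[-10, 10, -15], [0, 0, 0], [10, -10, 15]] = (-5)·[1, 0, -1][2, -2, 3]ᵀ and M₂ = S₀ + S₁ = [[-10, -10, 10], [30, 30, -30], [-10, -10, 10]] = (-10)·[1, -3, 1][1, 1, -1]ᵀ, so take a₁ = [1, 0, -1], b₁ = [2, -2, 3], a₂ = [1, -3, 1], b₂ = [1, 1, -1].
Each slice is an integer combination of E₁ = a₁b₁ᵀ and E₂ = a₂b₂ᵀ: S₀ = −E₁ − 6·E₂, S₁ = E₁ − 4·E₂, S₂ = −3·E₁ + 4·E₂; reading off coefficients, c₁ = [-1, 1, -3] and c₂ = [-6, -4, 4].
Hence T = [1, 0, -1] ⊗ [2, -2, 3] ⊗ [-1, 1, -3] + [1, -3, 1] ⊗ [1, 1, -1] ⊗ [-6, -4, 4], so rank(T) ≤ 2.
These bounds meet, so rank(T) = 2.
Check entry T[0,1,2] = 10: (1)·(-2)·(-3) + (1)·(1)·(4) = 10.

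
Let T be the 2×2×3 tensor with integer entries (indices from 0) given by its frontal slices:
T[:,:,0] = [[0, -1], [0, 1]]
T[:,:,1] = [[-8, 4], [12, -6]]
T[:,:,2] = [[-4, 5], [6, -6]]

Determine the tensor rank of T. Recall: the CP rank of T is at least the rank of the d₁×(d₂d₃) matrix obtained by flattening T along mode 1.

Lower bound: in the mode-2 unfolding of T (rows indexed by j, columns by (i,k)) the 2×2 minor on rows j ∈ {0, 1}, columns (i,k) ∈ {(0,0), (0,1)} is det [[0, -8], [-1, 4]] = -8 ≠ 0, so that unfolding has rank ≥ 2 and hence rank(T) ≥ 2 (CP rank is at least every unfolding rank, though it can be larger).
Upper bound: with S_k = T[:,:,k], the two rank-1 terms a₁b₁ᵀ, a₂b₂ᵀ are the rank-1 members of the pencil x·S₀ + y·S₁.
det(x·S₀ + y·S₁) is 4·xy = 4·(y)(x), vanishing at (x:y) = (1:0) and (0:1).
M₁ = S₀ = [[0, -1], [0, 1]] = −[1, -1][0, 1]ᵀ and M₂ = S₁ = [[-8, 4], [12, -6]] = (-2)·[2, -3][2, -1]ᵀ, so take a₁ = [1, -1], b₁ = [0, 1], a₂ = [2, -3], b₂ = [2, -1].
Each slice is an integer combination of E₁ = a₁b₁ᵀ and E₂ = a₂b₂ᵀ: S₀ = −E₁, S₁ = −2·E₂, S₂ = 3·E₁ − E₂; reading off coefficients, c₁ = [-1, 0, 3] and c₂ = [0, -2, -1].
Hence T = [1, -1] ∘ [0, 1] ∘ [-1, 0, 3] + [2, -3] ∘ [2, -1] ∘ [0, -2, -1], so rank(T) ≤ 2.
These bounds meet, so rank(T) = 2.

2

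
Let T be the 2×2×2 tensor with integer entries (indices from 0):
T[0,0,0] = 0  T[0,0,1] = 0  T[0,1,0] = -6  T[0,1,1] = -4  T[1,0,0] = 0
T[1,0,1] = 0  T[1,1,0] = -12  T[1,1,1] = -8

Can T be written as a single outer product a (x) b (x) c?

Yes

If T = a (x) b (x) c then every fibre of T is a multiple of the corresponding factor, so read the factors off the fibres through the nonzero entry T[0,1,0] = -6.
The mode-1 fibre T[:,1,0] = [-6, -12] gives a = [1, 2] (primitive direction); the mode-2 fibre T[0,:,0] = [0, -6] gives b = [0, 1]; then c[k] = T[0,1,k] / (a[0]·b[1]) = [-6, -4] / 1 = [-6, -4].
Expanding [1, 2] (x) [0, 1] (x) [-6, -4] reproduces all 8 entries of T, so T = [1, 2] (x) [0, 1] (x) [-6, -4] and rank(T) ≤ 1.
Equivalently every frontal slice T[:,:,k] is c[k] times the rank-1 matrix [1, 2] (x) [0, 1]. So T has rank 1 (it is nonzero).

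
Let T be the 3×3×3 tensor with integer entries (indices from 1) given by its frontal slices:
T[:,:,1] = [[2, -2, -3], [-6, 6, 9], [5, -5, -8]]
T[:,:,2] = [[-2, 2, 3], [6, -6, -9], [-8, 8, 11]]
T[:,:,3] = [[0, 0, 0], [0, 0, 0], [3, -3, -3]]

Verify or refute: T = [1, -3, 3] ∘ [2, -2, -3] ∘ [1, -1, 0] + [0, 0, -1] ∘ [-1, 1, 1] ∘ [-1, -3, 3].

Reconstruct entry (3,1,2) from the claimed factors: Σₗ aₗ[3]bₗ[1]cₗ[2] = (3)·(2)·(-1) + (-1)·(-1)·(-3) = -9, but T[3,1,2] = -8. The claim is false.

No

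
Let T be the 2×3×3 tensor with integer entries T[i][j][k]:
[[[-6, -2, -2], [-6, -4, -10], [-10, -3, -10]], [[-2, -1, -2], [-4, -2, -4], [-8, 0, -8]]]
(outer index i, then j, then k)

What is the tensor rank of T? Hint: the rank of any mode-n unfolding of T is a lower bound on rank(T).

Lower bound: the mode-2 unfolding of T (rows indexed by j, columns by (i,k) = (0,0), (0,1), (0,2), (1,0), (1,1), (1,2)) is [[-6, -2, -2, -2, -1, -2], [-6, -4, -10, -4, -2, -4], [-10, -3, -10, -8, 0, -8]].
There the 3×3 minor on rows j ∈ {0, 1, 2}, columns (i,k) ∈ {(0,0), (0,1), (0,2)} is det [[-6, -2, -2], [-6, -4, -10], [-10, -3, -10]] = -96 ≠ 0, so this unfolding has rank ≥ 3; CP rank is at least every unfolding rank, so rank(T) ≥ 3. (Unfolding ranks only ever bound the CP rank from below — rank(T) can be strictly larger than all of them — so the matching upper bound has to come from an explicit 3-term decomposition.)
Upper bound: T is a sum of 3 rank-1 terms, T = [1, 0] ∘ [1, -1, 0] ∘ [-2, 0, 2] + [1, 2] ∘ [0, 0, 1] ∘ [-2, 1, -2] + [2, 1] ∘ [1, 2, 2] ∘ [-2, -1, -2] (written with every a and b primitive with positive leading entry and the scale carried by c; CP decompositions are not unique, and this one is verified by expanding entrywise), so rank(T) ≤ 3.
These bounds meet, so rank(T) = 3.

3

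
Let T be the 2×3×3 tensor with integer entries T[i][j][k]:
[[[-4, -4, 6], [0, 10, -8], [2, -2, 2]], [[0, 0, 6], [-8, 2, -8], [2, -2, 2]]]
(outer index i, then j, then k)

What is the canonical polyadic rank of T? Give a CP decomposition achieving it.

rank(T) = 3

Lower bound: the mode-3 unfolding of T (rows indexed by k, columns by (i,j) = (0,0), (0,1), (0,2), (1,0), (1,1), (1,2)) is [[-4, 0, 2, 0, -8, 2], [-4, 10, -2, 0, 2, -2], [6, -8, 2, 6, -8, 2]].
There the 3×3 minor on rows k ∈ {0, 1, 2}, columns (i,j) ∈ {(0,0), (0,1), (0,2)} is det [[-4, 0, 2], [-4, 10, -2], [6, -8, 2]] = -72 ≠ 0, so this unfolding has rank ≥ 3; CP rank is at least every unfolding rank, so rank(T) ≥ 3. (Unfolding ranks only ever bound the CP rank from below — rank(T) can be strictly larger than all of them — so the matching upper bound has to come from an explicit 3-term decomposition.)
Upper bound: T is a sum of 3 rank-1 terms, T = [1, -1] ⊗ [1, -2, 0] ⊗ [-2, -2, 0] + [1, 1] ⊗ [1, 2, -1] ⊗ [-2, 2, -2] + [1, 1] ⊗ [2, -1, 0] ⊗ [0, -2, 4] (one valid choice — decompositions are not unique — normalised so each a, b is primitive with positive first nonzero entry; check it by expanding all entries), so rank(T) ≤ 3.
These bounds meet, so rank(T) = 3.
Check entry T[0,0,2] = 6: (1)·(1)·(0) + (1)·(1)·(-2) + (1)·(2)·(4) = 6.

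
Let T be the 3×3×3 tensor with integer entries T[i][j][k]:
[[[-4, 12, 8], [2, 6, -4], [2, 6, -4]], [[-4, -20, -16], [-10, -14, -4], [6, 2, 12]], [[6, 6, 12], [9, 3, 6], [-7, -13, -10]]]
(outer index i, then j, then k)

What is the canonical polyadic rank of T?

Lower bound: the mode-2 unfolding of T (rows indexed by j, columns by (i,k) = (0,0), (0,1), (0,2), (1,0), (1,1), (1,2), (2,0), (2,1), (2,2)) is [[-4, 12, 8, -4, -20, -16, 6, 6, 12], [2, 6, -4, -10, -14, -4, 9, 3, 6], [2, 6, -4, 6, 2, 12, -7, -13, -10]].
There the 3×3 minor on rows j ∈ {0, 1, 2}, columns (i,k) ∈ {(0,0), (0,1), (1,0)} is det [[-4, 12, -4], [2, 6, -10], [2, 6, 6]] = -768 ≠ 0, so this unfolding has rank ≥ 3; CP rank is at least every unfolding rank, so rank(T) ≥ 3. (Flattening ranks never certify an upper bound on CP rank; for that we must actually write T with 3 rank-1 terms.)
Upper bound: T is a sum of 3 rank-1 terms, T = (0, 1, -1) ⊗ (1, 1, -1) ⊗ (-8, -8, -8) + (2, -2, -1) ⊗ (1, 1, 1) ⊗ (0, 4, 0) + (2, -2, 1) ⊗ (2, -1, -1) ⊗ (-1, 1, 2) (written with every a and b primitive with positive leading entry and the scale carried by c; CP decompositions are not unique, and this one is verified by expanding entrywise), so rank(T) ≤ 3.
These bounds meet, so rank(T) = 3.

3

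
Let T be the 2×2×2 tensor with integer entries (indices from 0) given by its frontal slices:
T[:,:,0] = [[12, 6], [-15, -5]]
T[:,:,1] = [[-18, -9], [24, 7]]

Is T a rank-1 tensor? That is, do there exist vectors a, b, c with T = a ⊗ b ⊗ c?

No

The mode-1 unfolding of T (rows indexed by i, columns by (j,k) = (0,0), (0,1), (1,0), (1,1)) is [[12, -18, 6, -9], [-15, 24, -5, 7]].
There the 2×2 minor on rows i ∈ {0, 1}, columns (j,k) ∈ {(0,0), (0,1)} is det [[12, -18], [-15, 24]] = 18 ≠ 0, so this unfolding has rank ≥ 2; CP rank is at least every unfolding rank, so rank(T) ≥ 2.
In particular rank(T) ≥ 2 > 1, so T is not rank-1.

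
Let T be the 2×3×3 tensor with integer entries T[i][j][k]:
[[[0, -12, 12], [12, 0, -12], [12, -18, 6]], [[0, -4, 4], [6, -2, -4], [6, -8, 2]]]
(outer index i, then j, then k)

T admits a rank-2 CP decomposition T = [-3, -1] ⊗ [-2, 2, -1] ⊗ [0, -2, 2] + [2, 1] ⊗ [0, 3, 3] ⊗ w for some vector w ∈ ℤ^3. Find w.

w = [2, -2, 0]

Subtract the known terms from T to get the rank-1 residual R = [2, 1] ⊗ [0, 3, 3] ⊗ w, so R[i,j,k] = a[i]·b[j]·w[k]. Pick indices with nonzero a[0]·b[1] = (2)·(3) = 6. Only the fibre through (0,1,·) is needed: R[0,1,:] = T[0,1,:] − Σₗ aₗ[0]bₗ[1]cₗ = [12, 0, -12] − (-3)·(2)·[0, -2, 2] = [12, -12, 0]. Then w[k] = R[0,1,k] / 6 for each k, giving w = [12, -12, 0] / 6 = [2, -2, 0].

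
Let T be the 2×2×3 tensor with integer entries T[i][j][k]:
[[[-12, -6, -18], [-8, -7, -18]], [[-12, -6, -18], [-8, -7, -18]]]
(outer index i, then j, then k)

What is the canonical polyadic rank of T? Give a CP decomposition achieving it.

rank(T) = 2

Lower bound: the mode-3 unfolding of T (rows indexed by k, columns by (i,j) = (0,0), (0,1), (1,0), (1,1)) is [[-12, -8, -12, -8], [-6, -7, -6, -7], [-18, -18, -18, -18]].
There the 2×2 minor on rows k ∈ {0, 1}, columns (i,j) ∈ {(0,0), (0,1)} is det [[-12, -8], [-6, -7]] = 36 ≠ 0, so this unfolding has rank ≥ 2; CP rank is at least every unfolding rank, so rank(T) ≥ 2. (Flattening ranks never certify an upper bound on CP rank; for that we must actually write T with 2 rank-1 terms.)
Upper bound — finding two terms. Every mode-1 slice of T is a multiple of one matrix: T[i,:,:] = a[i]·M with a = [1, 1] and M = [[-12, -6, -18], [-8, -7, -18]] (rows indexed by j, columns by k). So it suffices to write M as a sum of two rank-1 matrices.
Splitting M by its rows (j = 0, 1), M = [1, 0][-12, -6, -18]ᵀ + [0, 1][-8, -7, -18]ᵀ.
Hence T = [1, 1] ⊗ [1, 0] ⊗ [-12, -6, -18] + [1, 1] ⊗ [0, 1] ⊗ [-8, -7, -18], so rank(T) ≤ 2.
These bounds meet, so rank(T) = 2.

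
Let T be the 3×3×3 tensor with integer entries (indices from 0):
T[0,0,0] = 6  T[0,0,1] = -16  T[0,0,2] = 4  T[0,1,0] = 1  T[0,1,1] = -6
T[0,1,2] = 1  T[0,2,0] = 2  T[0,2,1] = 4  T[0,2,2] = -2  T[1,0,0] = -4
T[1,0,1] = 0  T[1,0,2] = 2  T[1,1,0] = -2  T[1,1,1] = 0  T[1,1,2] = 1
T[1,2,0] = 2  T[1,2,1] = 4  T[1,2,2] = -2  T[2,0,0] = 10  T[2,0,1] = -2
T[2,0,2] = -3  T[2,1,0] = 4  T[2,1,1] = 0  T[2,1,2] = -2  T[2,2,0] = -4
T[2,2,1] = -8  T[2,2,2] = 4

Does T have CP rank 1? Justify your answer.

The mode-3 unfolding of T (rows indexed by k, columns by (i,j) = (0,0), (0,1), (0,2), (1,0), (1,1), (1,2), (2,0), (2,1), (2,2)) is [[6, 1, 2, -4, -2, 2, 10, 4, -4], [-16, -6, 4, 0, 0, 4, -2, 0, -8], [4, 1, -2, 2, 1, -2, -3, -2, 4]].
There the 3×3 minor on rows k ∈ {0, 1, 2}, columns (i,j) ∈ {(0,0), (0,1), (0,2)} is det [[6, 1, 2], [-16, -6, 4], [4, 1, -2]] = 48 ≠ 0, so this unfolding has rank ≥ 3; CP rank is at least every unfolding rank, so rank(T) ≥ 3.
In particular rank(T) ≥ 3 > 1, so T is not rank-1.

No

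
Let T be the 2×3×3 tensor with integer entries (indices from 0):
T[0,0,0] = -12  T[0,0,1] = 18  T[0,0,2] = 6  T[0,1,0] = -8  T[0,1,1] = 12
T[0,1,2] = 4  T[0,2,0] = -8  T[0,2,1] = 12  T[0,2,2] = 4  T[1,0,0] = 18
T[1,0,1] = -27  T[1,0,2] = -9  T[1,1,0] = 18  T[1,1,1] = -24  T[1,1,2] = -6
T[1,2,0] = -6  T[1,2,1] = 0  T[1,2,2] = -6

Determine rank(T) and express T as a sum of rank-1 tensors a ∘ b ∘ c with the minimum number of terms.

rank(T) = 2

Lower bound: the mode-2 unfolding of T (rows indexed by j, columns by (i,k) = (0,0), (0,1), (0,2), (1,0), (1,1), (1,2)) is [[-12, 18, 6, 18, -27, -9], [-8, 12, 4, 18, -24, -6], [-8, 12, 4, -6, 0, -6]].
There the 2×2 minor on rows j ∈ {0, 1}, columns (i,k) ∈ {(0,0), (1,0)} is det [[-12, 18], [-8, 18]] = -72 ≠ 0, so this unfolding has rank ≥ 2; CP rank is at least every unfolding rank, so rank(T) ≥ 2. (Flattening ranks never certify an upper bound on CP rank; for that we must actually write T with 2 rank-1 terms.)
Upper bound — finding two terms. Write S_k = T[:,:,k] for the frontal slices: S₀ = [[-12, -8, -8], [18, 18, -6]], S₁ = [[18, 12, 12], [-27, -24, 0]], S₂ = [[6, 4, 4], [-9, -6, -6]].
If T = a₁ ∘ b₁ ∘ c₁ + a₂ ∘ b₂ ∘ c₂ then each S_k = c₁[k]·a₁b₁ᵀ + c₂[k]·a₂b₂ᵀ. S₀ and S₁ are linearly independent, so a₁b₁ᵀ and a₂b₂ᵀ must span the same plane of matrices: they are the rank-1 matrices of the form x·S₀ + y·S₁.
The 2×2 minor of x·S₀ + y·S₁ on rows {0,1}, columns {0,1} is −72·x² + 180·xy − 108·y² = (-36)·(2·x − 3·y)(x − y), vanishing at (x:y) = (3:2) and (1:1).
M₁ = 3·S₀ + 2·S₁ = [[0, 0, 0], [0, 6, -18]] = 6·[0, 1][0, 1, -3]ᵀ and M₂ = S₀ + S₁ = [[6, 4, 4], [-9, -6, -6]] = [2, -3][3, 2, 2]ᵀ, so take a₁ = [0, 1], b₁ = [0, 1, -3], a₂ = [2, -3], b₂ = [3, 2, 2].
Each slice is an integer combination of E₁ = a₁b₁ᵀ and E₂ = a₂b₂ᵀ: S₀ = 6·E₁ − 2·E₂, S₁ = −6·E₁ + 3·E₂, S₂ = E₂; reading off coefficients, c₁ = [6, -6, 0] and c₂ = [-2, 3, 1].
Hence T = [0, 1] ∘ [0, 1, -3] ∘ [6, -6, 0] + [2, -3] ∘ [3, 2, 2] ∘ [-2, 3, 1], so rank(T) ≤ 2.
These bounds meet, so rank(T) = 2.
Check entry T[1,0,0] = 18: (1)·(0)·(6) + (-3)·(3)·(-2) = 18.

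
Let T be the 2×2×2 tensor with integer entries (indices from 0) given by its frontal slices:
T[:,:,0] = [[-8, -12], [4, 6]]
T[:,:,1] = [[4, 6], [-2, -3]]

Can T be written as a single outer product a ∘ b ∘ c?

If T = a ∘ b ∘ c then every fibre of T is a multiple of the corresponding factor, so read the factors off the fibres through the nonzero entry T[0,0,0] = -8.
The mode-1 fibre T[:,0,0] = [-8, 4] gives a = (2, -1) (primitive direction); the mode-2 fibre T[0,:,0] = [-8, -12] gives b = (2, 3); then c[k] = T[0,0,k] / (a[0]·b[0]) = [-8, 4] / 4 = (-2, 1).
Expanding (2, -1) ∘ (2, 3) ∘ (-2, 1) reproduces all 8 entries of T, so T = (2, -1) ∘ (2, 3) ∘ (-2, 1) and rank(T) ≤ 1.
Equivalently every frontal slice T[:,:,k] is c[k] times the rank-1 matrix (2, -1) ∘ (2, 3). So T has rank 1 (it is nonzero).

Yes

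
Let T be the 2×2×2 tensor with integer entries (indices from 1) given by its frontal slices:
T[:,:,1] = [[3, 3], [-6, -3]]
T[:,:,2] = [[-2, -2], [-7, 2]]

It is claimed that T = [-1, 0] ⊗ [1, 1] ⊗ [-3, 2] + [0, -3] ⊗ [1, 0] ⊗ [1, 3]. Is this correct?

No

Reconstruct entry (2,1,1) from the claimed factors: Σₗ aₗ[2]bₗ[1]cₗ[1] = (0)·(1)·(-3) + (-3)·(1)·(1) = -3, but T[2,1,1] = -6. The claim is false.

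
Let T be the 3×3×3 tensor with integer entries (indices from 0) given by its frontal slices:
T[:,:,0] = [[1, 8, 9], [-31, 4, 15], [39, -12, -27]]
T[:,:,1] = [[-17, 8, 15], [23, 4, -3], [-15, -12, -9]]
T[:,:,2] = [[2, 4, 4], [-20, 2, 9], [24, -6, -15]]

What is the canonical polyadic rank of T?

Lower bound: in the mode-1 unfolding of T (rows indexed by i, columns by (j,k)) the 2×2 minor on rows i ∈ {0, 1}, columns (j,k) ∈ {(0,0), (0,1)} is det [[1, -17], [-31, 23]] = -504 ≠ 0, so that unfolding has rank ≥ 2 and hence rank(T) ≥ 2 (CP rank is at least every unfolding rank, though it can be larger).
Upper bound: with S_k = T[:,:,k], the two rank-1 terms a₁b₁ᵀ, a₂b₂ᵀ are the rank-1 members of the pencil x·S₀ + y·S₁.
The 2×2 minor of x·S₀ + y·S₁ on rows {0,1}, columns {0,1} is 252·x² − 252·y² = 252·(x − y)(x + y), vanishing at (x:y) = (1:1) and (1:-1).
M₁ = S₀ + S₁ = [[-16, 16, 24], [-8, 8, 12], [24, -24, -36]] = (-4)·[2, 1, -3][2, -2, -3]ᵀ and M₂ = S₀ − S₁ = [[18, 0, -6], [-54, 0, 18], [54, 0, -18]] = 6·[1, -3, 3][3, 0, -1]ᵀ, so take a₁ = [2, 1, -3], b₁ = [2, -2, -3], a₂ = [1, -3, 3], b₂ = [3, 0, -1].
Each slice is an integer combination of E₁ = a₁b₁ᵀ and E₂ = a₂b₂ᵀ: S₀ = −2·E₁ + 3·E₂, S₁ = −2·E₁ − 3·E₂, S₂ = −E₁ + 2·E₂; reading off coefficients, c₁ = [-2, -2, -1] and c₂ = [3, -3, 2].
Hence T = [2, 1, -3] (x) [2, -2, -3] (x) [-2, -2, -1] + [1, -3, 3] (x) [3, 0, -1] (x) [3, -3, 2], so rank(T) ≤ 2.
These bounds meet, so rank(T) = 2.

2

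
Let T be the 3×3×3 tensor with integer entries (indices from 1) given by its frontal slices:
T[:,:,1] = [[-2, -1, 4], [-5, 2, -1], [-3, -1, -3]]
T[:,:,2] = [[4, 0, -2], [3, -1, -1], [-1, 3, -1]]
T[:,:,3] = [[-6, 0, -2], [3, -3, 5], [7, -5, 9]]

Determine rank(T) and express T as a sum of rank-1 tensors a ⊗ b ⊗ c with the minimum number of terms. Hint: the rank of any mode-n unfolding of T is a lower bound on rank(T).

Lower bound: the mode-1 unfolding of T (rows indexed by i, columns by (j,k) = (1,1), (1,2), (1,3), (2,1), (2,2), (2,3), (3,1), (3,2), (3,3)) is [[-2, 4, -6, -1, 0, 0, 4, -2, -2], [-5, 3, 3, 2, -1, -3, -1, -1, 5], [-3, -1, 7, -1, 3, -5, -3, -1, 9]].
There the 3×3 minor on rows i ∈ {1, 2, 3}, columns (j,k) ∈ {(1,1), (1,2), (1,3)} is det [[-2, 4, -6], [-5, 3, 3], [-3, -1, 7]] = -28 ≠ 0, so this unfolding has rank ≥ 3; CP rank is at least every unfolding rank, so rank(T) ≥ 3. (Unfolding ranks only ever bound the CP rank from below — rank(T) can be strictly larger than all of them — so the matching upper bound has to come from an explicit 3-term decomposition.)
Upper bound: T is a sum of 3 rank-1 terms, T = [1, -1, -2] ⊗ [2, -1, 2] ⊗ [1, 0, -2] + [1, 1, -1] ⊗ [1, -1, 0] ⊗ [-2, 2, 0] + [2, 1, 1] ⊗ [1, 1, -1] ⊗ [-1, 1, -1] (one valid choice — decompositions are not unique — normalised so each a, b is primitive with positive first nonzero entry; check it by expanding all entries), so rank(T) ≤ 3.
These bounds meet, so rank(T) = 3.
Check entry T[2,1,2] = 3: (-1)·(2)·(0) + (1)·(1)·(2) + (1)·(1)·(1) = 3.

rank(T) = 3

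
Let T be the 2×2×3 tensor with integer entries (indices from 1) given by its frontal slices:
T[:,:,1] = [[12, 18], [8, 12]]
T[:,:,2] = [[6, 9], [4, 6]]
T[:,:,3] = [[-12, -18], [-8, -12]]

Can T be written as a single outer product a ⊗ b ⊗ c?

If T = a ⊗ b ⊗ c then every fibre of T is a multiple of the corresponding factor, so read the factors off the fibres through the nonzero entry T[1,1,1] = 12.
The mode-1 fibre T[:,1,1] = [12, 8] gives a = [3, 2] (primitive direction); the mode-2 fibre T[1,:,1] = [12, 18] gives b = [2, 3]; then c[k] = T[1,1,k] / (a[1]·b[1]) = [12, 6, -12] / 6 = [2, 1, -2].
Expanding [3, 2] ⊗ [2, 3] ⊗ [2, 1, -2] reproduces all 12 entries of T, so T = [3, 2] ⊗ [2, 3] ⊗ [2, 1, -2] and rank(T) ≤ 1.
Equivalently every frontal slice T[:,:,k] is c[k] times the rank-1 matrix [3, 2] ⊗ [2, 3]. So T has rank 1 (it is nonzero).

Yes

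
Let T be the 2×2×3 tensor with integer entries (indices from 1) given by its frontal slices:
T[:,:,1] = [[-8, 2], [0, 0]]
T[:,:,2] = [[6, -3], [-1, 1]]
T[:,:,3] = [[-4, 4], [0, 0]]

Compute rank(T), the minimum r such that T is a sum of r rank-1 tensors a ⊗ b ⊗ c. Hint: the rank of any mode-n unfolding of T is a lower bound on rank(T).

Lower bound: the mode-3 unfolding of T (rows indexed by k, columns by (i,j) = (1,1), (1,2), (2,1), (2,2)) is [[-8, 2, 0, 0], [6, -3, -1, 1], [-4, 4, 0, 0]].
There the 3×3 minor on rows k ∈ {1, 2, 3}, columns (i,j) ∈ {(1,1), (1,2), (2,1)} is det [[-8, 2, 0], [6, -3, -1], [-4, 4, 0]] = -24 ≠ 0, so this unfolding has rank ≥ 3; CP rank is at least every unfolding rank, so rank(T) ≥ 3. (This is only a lower bound: in general the CP rank may exceed every unfolding rank, so we still need to exhibit 3 rank-1 terms summing to T.)
Upper bound: T is a sum of 3 rank-1 terms, T = [1, 0] ⊗ [0, 1] ⊗ [-2, -1, 2] + [1, 0] ⊗ [2, -1] ⊗ [-4, 4, -2] + [2, 1] ⊗ [1, -1] ⊗ [0, -1, 0] (one valid choice — decompositions are not unique — normalised so each a, b is primitive with positive first nonzero entry; check it by expanding all entries), so rank(T) ≤ 3.
These bounds meet, so rank(T) = 3.

3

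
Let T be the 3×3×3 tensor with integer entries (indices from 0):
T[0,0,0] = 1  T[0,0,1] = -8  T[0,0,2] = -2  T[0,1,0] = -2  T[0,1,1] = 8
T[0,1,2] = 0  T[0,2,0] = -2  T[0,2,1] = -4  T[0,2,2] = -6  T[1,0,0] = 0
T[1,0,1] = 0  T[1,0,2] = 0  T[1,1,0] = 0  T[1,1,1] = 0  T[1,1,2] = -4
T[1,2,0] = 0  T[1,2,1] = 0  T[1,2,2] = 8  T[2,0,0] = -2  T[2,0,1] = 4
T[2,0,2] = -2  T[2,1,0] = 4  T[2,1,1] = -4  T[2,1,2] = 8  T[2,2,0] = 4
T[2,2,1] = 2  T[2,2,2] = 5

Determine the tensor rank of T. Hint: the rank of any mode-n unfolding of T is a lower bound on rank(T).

Lower bound: the mode-1 unfolding of T (rows indexed by i, columns by (j,k) = (0,0), (0,1), (0,2), (1,0), (1,1), (1,2), (2,0), (2,1), (2,2)) is [[1, -8, -2, -2, 8, 0, -2, -4, -6], [0, 0, 0, 0, 0, -4, 0, 0, 8], [-2, 4, -2, 4, -4, 8, 4, 2, 5]].
There the 3×3 minor on rows i ∈ {0, 1, 2}, columns (j,k) ∈ {(0,0), (0,1), (1,2)} is det [[1, -8, 0], [0, 0, -4], [-2, 4, 8]] = -48 ≠ 0, so this unfolding has rank ≥ 3; CP rank is at least every unfolding rank, so rank(T) ≥ 3. (Flattening ranks never certify an upper bound on CP rank; for that we must actually write T with 3 rank-1 terms.)
Upper bound: T is a sum of 3 rank-1 terms, T = [0, 2, -1] ⊗ [0, 1, -2] ⊗ [0, 0, -2] + [1, 0, -2] ⊗ [1, -2, -2] ⊗ [1, 0, 2] + [2, 0, -1] ⊗ [2, -2, 1] ⊗ [0, -2, -1] (one valid choice — decompositions are not unique — normalised so each a, b is primitive with positive first nonzero entry; check it by expanding all entries), so rank(T) ≤ 3.
These bounds meet, so rank(T) = 3.

3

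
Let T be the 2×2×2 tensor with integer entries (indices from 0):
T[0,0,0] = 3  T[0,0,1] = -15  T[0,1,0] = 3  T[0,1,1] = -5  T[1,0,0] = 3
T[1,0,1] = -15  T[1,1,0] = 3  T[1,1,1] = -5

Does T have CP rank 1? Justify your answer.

No

The mode-3 unfolding of T (rows indexed by k, columns by (i,j) = (0,0), (0,1), (1,0), (1,1)) is [[3, 3, 3, 3], [-15, -5, -15, -5]].
There the 2×2 minor on rows k ∈ {0, 1}, columns (i,j) ∈ {(0,0), (0,1)} is det [[3, 3], [-15, -5]] = 30 ≠ 0, so this unfolding has rank ≥ 2; CP rank is at least every unfolding rank, so rank(T) ≥ 2.
In particular rank(T) ≥ 2 > 1, so T is not rank-1.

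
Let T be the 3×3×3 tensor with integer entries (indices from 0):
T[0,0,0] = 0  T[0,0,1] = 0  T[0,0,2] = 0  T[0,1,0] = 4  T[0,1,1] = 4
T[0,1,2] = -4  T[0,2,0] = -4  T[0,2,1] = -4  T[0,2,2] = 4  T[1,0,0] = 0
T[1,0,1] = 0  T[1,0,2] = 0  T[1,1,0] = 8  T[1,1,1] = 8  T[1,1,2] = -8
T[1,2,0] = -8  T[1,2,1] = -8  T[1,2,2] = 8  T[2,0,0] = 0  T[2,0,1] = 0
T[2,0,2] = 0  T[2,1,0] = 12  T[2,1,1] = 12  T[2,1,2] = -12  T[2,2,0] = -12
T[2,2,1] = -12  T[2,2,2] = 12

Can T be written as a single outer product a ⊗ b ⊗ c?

If T = a ⊗ b ⊗ c then every fibre of T is a multiple of the corresponding factor, so read the factors off the fibres through the nonzero entry T[0,1,0] = 4.
The mode-1 fibre T[:,1,0] = [4, 8, 12] gives a = [1, 2, 3] (primitive direction); the mode-2 fibre T[0,:,0] = [0, 4, -4] gives b = [0, 1, -1]; then c[k] = T[0,1,k] / (a[0]·b[1]) = [4, 4, -4] / 1 = [4, 4, -4].
Expanding [1, 2, 3] ⊗ [0, 1, -1] ⊗ [4, 4, -4] reproduces all 27 entries of T, so T = [1, 2, 3] ⊗ [0, 1, -1] ⊗ [4, 4, -4] and rank(T) ≤ 1.
Equivalently every frontal slice T[:,:,k] is c[k] times the rank-1 matrix [1, 2, 3] ⊗ [0, 1, -1]. So T has rank 1 (it is nonzero).

Yes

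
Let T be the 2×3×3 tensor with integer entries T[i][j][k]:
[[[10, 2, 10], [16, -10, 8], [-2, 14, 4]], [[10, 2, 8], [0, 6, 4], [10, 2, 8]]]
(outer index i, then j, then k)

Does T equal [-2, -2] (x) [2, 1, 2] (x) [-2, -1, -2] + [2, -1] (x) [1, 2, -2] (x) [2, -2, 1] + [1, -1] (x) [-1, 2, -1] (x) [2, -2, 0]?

No

Reconstruct entry (1,0,0) from the claimed factors: Σₗ aₗ[1]bₗ[0]cₗ[0] = (-2)·(2)·(-2) + (-1)·(1)·(2) + (-1)·(-1)·(2) = 8, but T[1,0,0] = 10. The claim is false.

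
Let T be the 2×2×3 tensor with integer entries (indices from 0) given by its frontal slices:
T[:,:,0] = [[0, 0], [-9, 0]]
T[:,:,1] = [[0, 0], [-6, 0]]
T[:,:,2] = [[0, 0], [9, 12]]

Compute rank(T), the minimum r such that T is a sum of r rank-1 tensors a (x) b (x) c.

Lower bound: the mode-2 unfolding of T (rows indexed by j, columns by (i,k) = (0,0), (0,1), (0,2), (1,0), (1,1), (1,2)) is [[0, 0, 0, -9, -6, 9], [0, 0, 0, 0, 0, 12]].
There the 2×2 minor on rows j ∈ {0, 1}, columns (i,k) ∈ {(1,0), (1,2)} is det [[-9, 9], [0, 12]] = -108 ≠ 0, so this unfolding has rank ≥ 2; CP rank is at least every unfolding rank, so rank(T) ≥ 2. (Unfolding ranks only ever bound the CP rank from below — rank(T) can be strictly larger than all of them — so the matching upper bound has to come from an explicit 2-term decomposition.)
Upper bound — finding two terms. Every mode-1 slice of T is a multiple of one matrix: T[i,:,:] = a[i]·M with a = [0, 1] and M = [[-9, -6, 9], [0, 0, 12]] (rows indexed by j, columns by k). So it suffices to write M as a sum of two rank-1 matrices.
Splitting M by its rows (j = 0, 1), M = [1, 0][-9, -6, 9]ᵀ + [0, 1][0, 0, 12]ᵀ.
Hence T = [0, 1] (x) [1, 0] (x) [-9, -6, 9] + [0, 1] (x) [0, 1] (x) [0, 0, 12], so rank(T) ≤ 2.
These bounds meet, so rank(T) = 2.
Check entry T[1,1,2] = 12: (1)·(0)·(9) + (1)·(1)·(12) = 12.

2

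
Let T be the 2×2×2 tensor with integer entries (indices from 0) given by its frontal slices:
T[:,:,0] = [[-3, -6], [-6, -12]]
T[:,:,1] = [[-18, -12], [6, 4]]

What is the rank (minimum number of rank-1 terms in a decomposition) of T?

2

Lower bound: in the mode-1 unfolding of T (rows indexed by i, columns by (j,k)) the 2×2 minor on rows i ∈ {0, 1}, columns (j,k) ∈ {(0,0), (0,1)} is det [[-3, -18], [-6, 6]] = -126 ≠ 0, so that unfolding has rank ≥ 2 and hence rank(T) ≥ 2 (CP rank is at least every unfolding rank, though it can be larger).
Upper bound: with S_k = T[:,:,k], the two rank-1 terms a₁b₁ᵀ, a₂b₂ᵀ are the rank-1 members of the pencil x·S₀ + y·S₁.
det(x·S₀ + y·S₁) is 168·xy = 168·(y)(x), vanishing at (x:y) = (1:0) and (0:1).
M₁ = S₀ = [[-3, -6], [-6, -12]] = (-3)·[1, 2][1, 2]ᵀ and M₂ = S₁ = [[-18, -12], [6, 4]] = (-2)·[3, -1][3, 2]ᵀ, so take a₁ = [1, 2], b₁ = [1, 2], a₂ = [3, -1], b₂ = [3, 2].
Each slice is an integer combination of E₁ = a₁b₁ᵀ and E₂ = a₂b₂ᵀ: S₀ = −3·E₁, S₁ = −2·E₂; reading off coefficients, c₁ = [-3, 0] and c₂ = [0, -2].
Hence T = [1, 2] ⊗ [1, 2] ⊗ [-3, 0] + [3, -1] ⊗ [3, 2] ⊗ [0, -2], so rank(T) ≤ 2.
These bounds meet, so rank(T) = 2.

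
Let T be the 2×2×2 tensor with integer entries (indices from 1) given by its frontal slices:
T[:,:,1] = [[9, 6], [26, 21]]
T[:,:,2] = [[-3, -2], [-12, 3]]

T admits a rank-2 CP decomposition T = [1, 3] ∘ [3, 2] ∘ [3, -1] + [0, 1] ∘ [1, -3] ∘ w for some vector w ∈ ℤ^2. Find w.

Subtract the known terms from T to get the rank-1 residual R = [0, 1] ∘ [1, -3] ∘ w, so R[i,j,k] = a[i]·b[j]·w[k]. Pick indices with nonzero a[2]·b[1] = (1)·(1) = 1. Only the fibre through (2,1,·) is needed: R[2,1,:] = T[2,1,:] − Σₗ aₗ[2]bₗ[1]cₗ = [26, -12] − (3)·(3)·[3, -1] = [-1, -3]. Then w[k] = R[2,1,k] / 1 for each k, giving w = [-1, -3] / 1 = [-1, -3].

w = [-1, -3]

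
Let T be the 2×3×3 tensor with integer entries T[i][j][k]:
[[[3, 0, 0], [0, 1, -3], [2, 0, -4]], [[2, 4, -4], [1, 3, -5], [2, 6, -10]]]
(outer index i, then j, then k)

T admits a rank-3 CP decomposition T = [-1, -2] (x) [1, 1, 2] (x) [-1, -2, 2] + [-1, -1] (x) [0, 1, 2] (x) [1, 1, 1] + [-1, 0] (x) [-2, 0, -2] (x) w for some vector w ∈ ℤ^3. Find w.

Subtract the known terms from T to get the rank-1 residual R = [-1, 0] (x) [-2, 0, -2] (x) w, so R[i,j,k] = a[i]·b[j]·w[k]. Pick indices with nonzero a[0]·b[0] = (-1)·(-2) = 2. Only the fibre through (0,0,·) is needed: R[0,0,:] = T[0,0,:] − Σₗ aₗ[0]bₗ[0]cₗ = [3, 0, 0] − (-1)·(1)·[-1, -2, 2] − (-1)·(0)·[1, 1, 1] = [2, -2, 2]. Then w[k] = R[0,0,k] / 2 for each k, giving w = [2, -2, 2] / 2 = [1, -1, 1].

w = [1, -1, 1]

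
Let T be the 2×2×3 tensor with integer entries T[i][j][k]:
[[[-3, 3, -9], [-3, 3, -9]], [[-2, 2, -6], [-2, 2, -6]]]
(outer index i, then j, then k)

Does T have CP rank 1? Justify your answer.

Yes

If T = a ⊗ b ⊗ c then every fibre of T is a multiple of the corresponding factor, so read the factors off the fibres through the nonzero entry T[0,0,0] = -3.
The mode-1 fibre T[:,0,0] = [-3, -2] gives a = (3, 2) (primitive direction); the mode-2 fibre T[0,:,0] = [-3, -3] gives b = (1, 1); then c[k] = T[0,0,k] / (a[0]·b[0]) = [-3, 3, -9] / 3 = (-1, 1, -3).
Expanding (3, 2) ⊗ (1, 1) ⊗ (-1, 1, -3) reproduces all 12 entries of T, so T = (3, 2) ⊗ (1, 1) ⊗ (-1, 1, -3) and rank(T) ≤ 1.
Equivalently every frontal slice T[:,:,k] is c[k] times the rank-1 matrix (3, 2) ⊗ (1, 1). So T has rank 1 (it is nonzero).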